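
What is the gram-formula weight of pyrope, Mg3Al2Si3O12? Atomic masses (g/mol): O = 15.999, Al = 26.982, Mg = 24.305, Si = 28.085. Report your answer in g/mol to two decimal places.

403.12 g/mol

The formula mass is the sum 3×24.305 + 2×26.982 + 3×28.085 + 12×15.999.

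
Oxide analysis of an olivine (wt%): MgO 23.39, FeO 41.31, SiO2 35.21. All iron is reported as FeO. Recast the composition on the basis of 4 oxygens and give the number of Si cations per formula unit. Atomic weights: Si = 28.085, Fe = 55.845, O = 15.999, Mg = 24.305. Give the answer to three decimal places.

23.39 wt% MgO ÷ 40.304 g/mol = 0.58034 mol, giving 0.58034 Mg and 0.58034 O.
41.31 wt% FeO ÷ 71.844 g/mol = 0.57500 mol, giving 0.57500 Fe and 0.57500 O.
35.21 wt% SiO2 ÷ 60.083 g/mol = 0.58602 mol, giving 0.58602 Si and 1.17204 O.
Oxygen sums to 2.32738; scaling by 4/2.32738 = 1.71867 puts the formula on 4 O.
Si: 0.58602 × 1.71867 = 1.007 atoms per formula unit.

1.007 Si apfu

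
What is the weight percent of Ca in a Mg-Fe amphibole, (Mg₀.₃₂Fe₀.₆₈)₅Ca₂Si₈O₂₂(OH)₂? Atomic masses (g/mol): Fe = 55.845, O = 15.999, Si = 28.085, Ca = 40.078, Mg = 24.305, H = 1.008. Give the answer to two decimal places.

8.72 weight percent

Formula mass = 1.60×24.305 + 3.40×55.845 + 2×40.078 + 8×28.085 + 24×15.999 + 2×1.008 = 919.589 g/mol, of which 80.156 g is Ca.
So Ca makes up 80.156/919.589 = 0.0872 of the mass, i.e. 8.72%.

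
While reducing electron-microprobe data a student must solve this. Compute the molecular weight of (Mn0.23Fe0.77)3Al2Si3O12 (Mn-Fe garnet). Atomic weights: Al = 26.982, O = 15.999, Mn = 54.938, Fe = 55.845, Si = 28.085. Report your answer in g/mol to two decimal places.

The formula mass is the sum 0.69(54.938) + 2.31(55.845) + 2(26.982) + 3(28.085) + 12(15.999).

497.12 g/mol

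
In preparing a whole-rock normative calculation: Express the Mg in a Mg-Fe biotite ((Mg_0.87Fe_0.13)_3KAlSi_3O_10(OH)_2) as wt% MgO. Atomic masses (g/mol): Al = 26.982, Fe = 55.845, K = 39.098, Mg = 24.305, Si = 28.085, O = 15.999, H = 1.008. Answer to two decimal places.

24.49 wt%

M((Mg_0.87Fe_0.13)_3KAlSi_3O_10(OH)_2) = 429.555 g/mol; M(MgO) = 40.304 g/mol.
Moles MgO per formula unit = 2.61 Mg ÷ 1 = 2.6100.
MgO fraction = (2.6100 × 40.304) / 429.555 = 105.193/429.555 = 0.2449.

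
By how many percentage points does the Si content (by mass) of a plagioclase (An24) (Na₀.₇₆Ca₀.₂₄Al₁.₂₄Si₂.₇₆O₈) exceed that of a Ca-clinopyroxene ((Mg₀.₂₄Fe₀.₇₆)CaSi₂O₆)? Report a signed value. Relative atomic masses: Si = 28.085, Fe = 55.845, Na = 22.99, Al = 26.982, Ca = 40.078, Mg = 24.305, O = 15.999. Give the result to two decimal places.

Si in Na₀.₇₆Ca₀.₂₄Al₁.₂₄Si₂.₇₆O₈: molar mass 266.055 g/mol; 2.76×28.085 = 77.515 g → 29.13 wt%.
Si in (Mg₀.₂₄Fe₀.₇₆)CaSi₂O₆: molar mass 240.517 g/mol; 2×28.085 = 56.170 g → 23.35 wt%.
Difference = 29.13 − 23.35 = 5.78 percentage points.

5.78 percentage points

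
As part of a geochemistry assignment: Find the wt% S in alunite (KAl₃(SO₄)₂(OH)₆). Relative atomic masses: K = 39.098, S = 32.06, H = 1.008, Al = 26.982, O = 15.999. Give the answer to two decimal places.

M(KAl₃(SO₄)₂(OH)₆) = 414.198 g/mol.
S contributes 2 × 32.06 = 64.120 g per mole.
64.120/414.198 = 0.1548 → 15.48%.

15.48 mass %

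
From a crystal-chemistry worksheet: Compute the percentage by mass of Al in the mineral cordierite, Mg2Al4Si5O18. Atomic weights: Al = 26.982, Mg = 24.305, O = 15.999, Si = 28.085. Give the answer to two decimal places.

Molar mass of Mg2Al4Si5O18: 2·24.305 + 4·26.982 + 5·28.085 + 18·15.999 = 584.945 g/mol.
Mass of Al per formula unit: 4 × 26.982 = 107.928 g.
Weight fraction Al = 107.928 / 584.945 = 0.1845.

18.45 wt%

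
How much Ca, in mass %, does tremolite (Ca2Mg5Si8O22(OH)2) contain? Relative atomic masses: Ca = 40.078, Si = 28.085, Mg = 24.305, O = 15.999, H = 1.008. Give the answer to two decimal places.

9.87 mass %

Formula mass = 2×40.078 + 5×24.305 + 8×28.085 + 24×15.999 + 2×1.008 = 812.353 g/mol, of which 80.156 g is Ca.
So Ca makes up 80.156/812.353 = 0.0987 of the mass, i.e. 9.87%.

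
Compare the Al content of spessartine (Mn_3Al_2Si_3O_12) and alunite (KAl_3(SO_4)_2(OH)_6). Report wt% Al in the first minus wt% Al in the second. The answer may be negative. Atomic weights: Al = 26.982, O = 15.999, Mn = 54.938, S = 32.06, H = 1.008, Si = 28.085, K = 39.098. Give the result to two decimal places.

First mineral: 53.964 g Al in 495.021 g formula = 10.90 wt% Al.
Second mineral: 80.946 g Al in 414.198 g formula = 19.54 wt% Al.
10.90% − 19.54% gives a difference of -8.64 percentage points.

-8.64 percentage points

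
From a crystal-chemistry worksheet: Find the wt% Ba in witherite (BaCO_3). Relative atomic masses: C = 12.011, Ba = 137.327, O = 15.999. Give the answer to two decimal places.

M(BaCO_3) = 197.335 g/mol.
Ba contributes 1 × 137.327 = 137.327 g per mole.
137.327/197.335 = 0.6959 → 69.59%.

69.59 mass %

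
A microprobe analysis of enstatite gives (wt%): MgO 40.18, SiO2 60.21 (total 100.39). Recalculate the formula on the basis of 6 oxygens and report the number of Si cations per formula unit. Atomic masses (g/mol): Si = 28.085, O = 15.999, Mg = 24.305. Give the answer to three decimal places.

MgO: 40.18/40.304 = 0.99692 mol → 0.99692 mol Mg, 0.99692 mol O.
SiO2: 60.21/60.083 = 1.00211 mol → 1.00211 mol Si, 2.00422 mol O.
Total oxygen = 3.00114 mol. Normalization factor = 6/3.00114 = 1.99924.
Si per 6 O = 1.00211 × 1.99924 = 2.003.

2.003 Si apfu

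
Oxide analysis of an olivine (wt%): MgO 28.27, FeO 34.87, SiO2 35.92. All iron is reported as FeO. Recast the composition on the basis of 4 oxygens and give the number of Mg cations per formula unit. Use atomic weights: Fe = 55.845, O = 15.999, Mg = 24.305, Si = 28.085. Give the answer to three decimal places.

MgO (M=40.304): mol = 0.70142; Mg = 0.70142, O = 0.70142.
FeO (M=71.844): mol = 0.48536; Fe = 0.48536, O = 0.48536.
SiO2 (M=60.083): mol = 0.59784; Si = 0.59784, O = 1.19568.
ΣO = 2.38246; factor = 4/ΣO = 1.67894.
Mg apfu = 0.70142 × 1.67894 = 1.178.

1.178 Mg apfu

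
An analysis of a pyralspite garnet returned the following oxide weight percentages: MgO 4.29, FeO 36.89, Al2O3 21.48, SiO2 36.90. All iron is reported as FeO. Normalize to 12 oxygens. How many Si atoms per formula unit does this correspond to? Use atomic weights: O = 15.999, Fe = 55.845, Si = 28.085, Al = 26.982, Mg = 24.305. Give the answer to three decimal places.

MgO (M=40.304): mol = 0.10644; Mg = 0.10644, O = 0.10644.
FeO (M=71.844): mol = 0.51347; Fe = 0.51347, O = 0.51347.
Al2O3 (M=101.961): mol = 0.21067; Al = 0.42134, O = 0.63201.
SiO2 (M=60.083): mol = 0.61415; Si = 0.61415, O = 1.22830.
ΣO = 2.48022; factor = 12/ΣO = 4.83828.
Si apfu = 0.61415 × 4.83828 = 2.971.

2.971 Si apfu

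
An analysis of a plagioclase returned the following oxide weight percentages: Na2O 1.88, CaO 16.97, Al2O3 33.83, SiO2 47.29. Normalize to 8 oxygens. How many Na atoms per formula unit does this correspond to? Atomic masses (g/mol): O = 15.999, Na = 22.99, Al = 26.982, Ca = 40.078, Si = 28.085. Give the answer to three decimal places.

0.167 Na apfu

Na2O (M=61.979): mol = 0.03033; Na = 0.06066, O = 0.03033.
CaO (M=56.077): mol = 0.30262; Ca = 0.30262, O = 0.30262.
Al2O3 (M=101.961): mol = 0.33179; Al = 0.66358, O = 0.99537.
SiO2 (M=60.083): mol = 0.78708; Si = 0.78708, O = 1.57416.
ΣO = 2.90248; factor = 8/ΣO = 2.75626.
Na apfu = 0.06066 × 2.75626 = 0.167.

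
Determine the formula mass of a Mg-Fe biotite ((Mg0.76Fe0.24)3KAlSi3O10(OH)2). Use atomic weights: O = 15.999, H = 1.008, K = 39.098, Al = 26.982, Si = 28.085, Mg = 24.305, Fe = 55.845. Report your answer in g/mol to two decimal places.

M = 2.28(24.305) + 0.72(55.845) + 1(39.098) + 1(26.982) + 3(28.085) + 12(15.999) + 2(1.008)

439.96 g/mol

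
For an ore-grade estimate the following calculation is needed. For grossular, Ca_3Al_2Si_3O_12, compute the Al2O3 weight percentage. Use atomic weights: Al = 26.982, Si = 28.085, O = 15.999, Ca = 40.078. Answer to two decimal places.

22.64 wt%

M(Ca_3Al_2Si_3O_12) = 450.441 g/mol; M(Al2O3) = 101.961 g/mol.
Moles Al2O3 per formula unit = 2 Al ÷ 2 = 1.0000.
Al2O3 fraction = (1.0000 × 101.961) / 450.441 = 101.961/450.441 = 0.2264.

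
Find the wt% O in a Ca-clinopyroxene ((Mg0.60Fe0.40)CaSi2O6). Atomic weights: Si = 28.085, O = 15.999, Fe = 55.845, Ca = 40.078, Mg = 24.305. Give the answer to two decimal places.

Molar mass of (Mg0.60Fe0.40)CaSi2O6: 0.60·24.305 + 0.40·55.845 + 1·40.078 + 2·28.085 + 6·15.999 = 229.163 g/mol.
Mass of O per formula unit: 6 × 15.999 = 95.994 g.
Weight fraction O = 95.994 / 229.163 = 0.4189.

41.89 weight percent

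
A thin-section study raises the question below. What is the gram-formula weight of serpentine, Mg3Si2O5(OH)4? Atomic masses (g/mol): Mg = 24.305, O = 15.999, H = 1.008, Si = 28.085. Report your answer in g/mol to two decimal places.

Mg: 3 × 24.305 = 72.9150
Si: 2 × 28.085 = 56.1700
O: 9 × 15.999 = 143.9910
H: 4 × 1.008 = 4.0320
Summing the contributions gives the formula mass.

277.11 g/mol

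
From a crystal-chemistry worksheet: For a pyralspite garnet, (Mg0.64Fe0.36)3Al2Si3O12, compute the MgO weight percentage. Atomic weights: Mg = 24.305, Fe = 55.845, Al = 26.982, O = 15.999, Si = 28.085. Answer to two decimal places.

Formula mass = 437.185 g/mol.
1.92 Mg → 1.9200 mol MgO per formula unit; M(MgO) = 40.304, so MgO mass = 77.384 g.
77.384/437.185 × 100 = 17.70 wt%.

17.70 wt%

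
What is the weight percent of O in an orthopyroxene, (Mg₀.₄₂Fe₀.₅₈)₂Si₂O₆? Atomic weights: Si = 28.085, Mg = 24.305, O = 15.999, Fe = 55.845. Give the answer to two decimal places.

40.44 weight percent

M((Mg₀.₄₂Fe₀.₅₈)₂Si₂O₆) = 237.360 g/mol.
O contributes 6 × 15.999 = 95.994 g per mole.
95.994/237.360 = 0.4044 → 40.44%.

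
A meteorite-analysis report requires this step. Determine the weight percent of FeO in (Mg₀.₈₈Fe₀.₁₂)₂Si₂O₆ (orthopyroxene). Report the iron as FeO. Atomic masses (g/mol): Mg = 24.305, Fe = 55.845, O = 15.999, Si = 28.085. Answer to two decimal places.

8.28 wt%

Formula mass = 208.344 g/mol.
0.24 Fe → 0.2400 mol FeO per formula unit; M(FeO) = 71.844, so FeO mass = 17.243 g.
17.243/208.344 × 100 = 8.28 wt%.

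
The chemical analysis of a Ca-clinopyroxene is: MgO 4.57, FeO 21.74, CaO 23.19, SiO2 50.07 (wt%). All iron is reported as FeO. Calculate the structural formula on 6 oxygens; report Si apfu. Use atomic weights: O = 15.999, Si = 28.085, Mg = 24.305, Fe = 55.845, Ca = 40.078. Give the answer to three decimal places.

2.003 Si apfu

MgO (M=40.304): mol = 0.11339; Mg = 0.11339, O = 0.11339.
FeO (M=71.844): mol = 0.30260; Fe = 0.30260, O = 0.30260.
CaO (M=56.077): mol = 0.41354; Ca = 0.41354, O = 0.41354.
SiO2 (M=60.083): mol = 0.83335; Si = 0.83335, O = 1.66670.
ΣO = 2.49623; factor = 6/ΣO = 2.40362.
Si apfu = 0.83335 × 2.40362 = 2.003.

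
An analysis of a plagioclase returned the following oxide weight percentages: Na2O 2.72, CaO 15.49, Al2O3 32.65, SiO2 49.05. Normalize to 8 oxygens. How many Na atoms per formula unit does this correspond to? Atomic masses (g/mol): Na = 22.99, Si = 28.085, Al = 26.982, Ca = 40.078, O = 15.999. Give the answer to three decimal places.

0.241 Na apfu

Na2O: 2.72/61.979 = 0.04389 mol → 0.08778 mol Na, 0.04389 mol O.
CaO: 15.49/56.077 = 0.27623 mol → 0.27623 mol Ca, 0.27623 mol O.
Al2O3: 32.65/101.961 = 0.32022 mol → 0.64044 mol Al, 0.96066 mol O.
SiO2: 49.05/60.083 = 0.81637 mol → 0.81637 mol Si, 1.63274 mol O.
Total oxygen = 2.91352 mol. Normalization factor = 8/2.91352 = 2.74582.
Na per 8 O = 0.08778 × 2.74582 = 0.241.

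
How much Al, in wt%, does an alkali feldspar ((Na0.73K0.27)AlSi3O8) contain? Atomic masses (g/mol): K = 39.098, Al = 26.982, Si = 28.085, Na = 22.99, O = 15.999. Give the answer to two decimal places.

10.12 wt%

Molar mass of (Na0.73K0.27)AlSi3O8: 0.73·22.99 + 0.27·39.098 + 1·26.982 + 3·28.085 + 8·15.999 = 266.568 g/mol.
Mass of Al per formula unit: 1 × 26.982 = 26.982 g.
Weight fraction Al = 26.982 / 266.568 = 0.1012.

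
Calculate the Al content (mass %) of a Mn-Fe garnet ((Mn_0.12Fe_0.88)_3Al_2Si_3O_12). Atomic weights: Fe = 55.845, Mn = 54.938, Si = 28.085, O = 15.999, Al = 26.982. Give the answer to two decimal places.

Molar mass of (Mn_0.12Fe_0.88)_3Al_2Si_3O_12: 0.36·54.938 + 2.64·55.845 + 2·26.982 + 3·28.085 + 12·15.999 = 497.415 g/mol.
Mass of Al per formula unit: 2 × 26.982 = 53.964 g.
Weight fraction Al = 53.964 / 497.415 = 0.1085.

10.85 mass %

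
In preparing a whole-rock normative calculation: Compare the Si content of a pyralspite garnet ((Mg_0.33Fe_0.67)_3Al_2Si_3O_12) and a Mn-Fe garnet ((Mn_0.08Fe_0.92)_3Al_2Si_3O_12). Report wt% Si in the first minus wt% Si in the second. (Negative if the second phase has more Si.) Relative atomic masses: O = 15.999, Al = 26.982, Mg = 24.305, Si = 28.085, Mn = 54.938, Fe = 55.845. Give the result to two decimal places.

1.13 percentage points

Si in (Mg_0.33Fe_0.67)_3Al_2Si_3O_12: molar mass 466.517 g/mol; 3×28.085 = 84.255 g → 18.06 wt%.
Si in (Mn_0.08Fe_0.92)_3Al_2Si_3O_12: molar mass 497.524 g/mol; 3×28.085 = 84.255 g → 16.93 wt%.
Difference = 18.06 − 16.93 = 1.13 percentage points.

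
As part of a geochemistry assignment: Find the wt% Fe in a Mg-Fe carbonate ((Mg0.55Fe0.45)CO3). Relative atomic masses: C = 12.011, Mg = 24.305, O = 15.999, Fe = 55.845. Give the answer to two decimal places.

25.51 wt%

Molar mass of (Mg0.55Fe0.45)CO3: 0.55×24.305 + 0.45×55.845 + 1×12.011 + 3×15.999 = 98.506 g/mol.
Mass of Fe per formula unit: 0.45 × 55.845 = 25.130 g.
Weight fraction Fe = 25.130 / 98.506 = 0.2551.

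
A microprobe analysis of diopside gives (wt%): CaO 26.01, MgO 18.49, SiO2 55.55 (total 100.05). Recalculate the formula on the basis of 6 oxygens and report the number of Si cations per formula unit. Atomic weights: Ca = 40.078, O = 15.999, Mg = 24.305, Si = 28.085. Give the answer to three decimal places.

2.001 Si apfu

CaO: 26.01/56.077 = 0.46383 mol → 0.46383 mol Ca, 0.46383 mol O.
MgO: 18.49/40.304 = 0.45876 mol → 0.45876 mol Mg, 0.45876 mol O.
SiO2: 55.55/60.083 = 0.92455 mol → 0.92455 mol Si, 1.84910 mol O.
Total oxygen = 2.77169 mol. Normalization factor = 6/2.77169 = 2.16474.
Si per 6 O = 0.92455 × 2.16474 = 2.001.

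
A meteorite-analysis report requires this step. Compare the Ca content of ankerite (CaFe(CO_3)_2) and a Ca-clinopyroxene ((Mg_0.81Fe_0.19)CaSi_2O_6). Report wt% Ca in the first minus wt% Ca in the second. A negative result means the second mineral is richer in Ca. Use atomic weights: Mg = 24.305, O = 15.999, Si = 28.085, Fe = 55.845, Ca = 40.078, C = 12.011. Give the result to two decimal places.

0.55 percentage points

Ca in CaFe(CO_3)_2: molar mass 215.939 g/mol; 1×40.078 = 40.078 g → 18.56 wt%.
Ca in (Mg_0.81Fe_0.19)CaSi_2O_6: molar mass 222.540 g/mol; 1×40.078 = 40.078 g → 18.01 wt%.
Difference = 18.56 − 18.01 = 0.55 percentage points.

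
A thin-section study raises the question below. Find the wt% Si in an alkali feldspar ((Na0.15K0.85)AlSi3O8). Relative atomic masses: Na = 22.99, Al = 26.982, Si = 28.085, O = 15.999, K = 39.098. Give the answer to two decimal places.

30.54 wt%

Molar mass of (Na0.15K0.85)AlSi3O8: 0.15×22.99 + 0.85×39.098 + 1×26.982 + 3×28.085 + 8×15.999 = 275.911 g/mol.
Mass of Si per formula unit: 3 × 28.085 = 84.255 g.
Weight fraction Si = 84.255 / 275.911 = 0.3054.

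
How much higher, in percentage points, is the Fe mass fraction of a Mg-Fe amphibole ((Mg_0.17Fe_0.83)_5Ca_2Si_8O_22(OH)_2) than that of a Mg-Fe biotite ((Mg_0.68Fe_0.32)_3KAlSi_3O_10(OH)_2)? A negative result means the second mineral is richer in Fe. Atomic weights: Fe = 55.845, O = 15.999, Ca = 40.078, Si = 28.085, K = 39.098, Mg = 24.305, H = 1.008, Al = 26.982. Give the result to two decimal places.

12.59 percentage points

Fe in (Mg_0.17Fe_0.83)_5Ca_2Si_8O_22(OH)_2: molar mass 943.244 g/mol; 4.15×55.845 = 231.757 g → 24.57 wt%.
Fe in (Mg_0.68Fe_0.32)_3KAlSi_3O_10(OH)_2: molar mass 447.532 g/mol; 0.96×55.845 = 53.611 g → 11.98 wt%.
Difference = 24.57 − 11.98 = 12.59 percentage points.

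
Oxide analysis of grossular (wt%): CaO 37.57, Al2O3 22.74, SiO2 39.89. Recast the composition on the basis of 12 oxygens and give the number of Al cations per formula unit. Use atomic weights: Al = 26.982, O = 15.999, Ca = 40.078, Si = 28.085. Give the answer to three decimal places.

CaO (M=56.077): mol = 0.66997; Ca = 0.66997, O = 0.66997.
Al2O3 (M=101.961): mol = 0.22303; Al = 0.44606, O = 0.66909.
SiO2 (M=60.083): mol = 0.66391; Si = 0.66391, O = 1.32782.
ΣO = 2.66688; factor = 12/ΣO = 4.49964.
Al apfu = 0.44606 × 4.49964 = 2.007.

2.007 Al apfu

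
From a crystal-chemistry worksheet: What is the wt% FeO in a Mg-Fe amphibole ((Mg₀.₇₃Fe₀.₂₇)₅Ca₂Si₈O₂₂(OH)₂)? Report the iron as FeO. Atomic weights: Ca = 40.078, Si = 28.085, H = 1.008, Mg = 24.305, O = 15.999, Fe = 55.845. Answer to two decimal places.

11.34 wt%

Molar mass of (Mg₀.₇₃Fe₀.₂₇)₅Ca₂Si₈O₂₂(OH)₂ = 3.65·24.305 + 1.35·55.845 + 2·40.078 + 8·28.085 + 24·15.999 + 2·1.008 = 854.932 g/mol.
Each formula unit contains 1.35 Fe, equivalent to 1.35/1 = 1.3500 mol FeO.
M(FeO) = 1×55.845 + 1×15.999 = 71.844 g/mol.
Mass of FeO per formula unit = 1.3500 × 71.844 = 96.989 g.
FeO wt% = 96.989 / 854.932 × 100 = 11.34%.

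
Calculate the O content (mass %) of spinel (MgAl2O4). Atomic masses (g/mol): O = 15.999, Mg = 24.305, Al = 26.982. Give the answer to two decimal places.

Formula mass = 1*24.305 + 2*26.982 + 4*15.999 = 142.265 g/mol, of which 63.996 g is O.
So O makes up 63.996/142.265 = 0.4498 of the mass, i.e. 44.98%.

44.98 mass %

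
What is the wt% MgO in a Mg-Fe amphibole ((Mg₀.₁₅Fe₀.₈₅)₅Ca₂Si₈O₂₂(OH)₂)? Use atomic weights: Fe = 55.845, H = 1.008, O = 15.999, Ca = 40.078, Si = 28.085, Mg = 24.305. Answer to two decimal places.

3.19 wt%

Formula mass = 946.398 g/mol.
0.75 Mg → 0.7500 mol MgO per formula unit; M(MgO) = 40.304, so MgO mass = 30.228 g.
30.228/946.398 × 100 = 3.19 wt%.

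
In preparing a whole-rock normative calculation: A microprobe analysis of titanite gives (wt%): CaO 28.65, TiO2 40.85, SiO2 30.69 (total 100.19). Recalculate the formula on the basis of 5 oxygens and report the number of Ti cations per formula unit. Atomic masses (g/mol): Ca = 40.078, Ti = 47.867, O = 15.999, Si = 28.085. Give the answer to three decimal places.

CaO: 28.65/56.077 = 0.51090 mol → 0.51090 mol Ca, 0.51090 mol O.
TiO2: 40.85/79.865 = 0.51149 mol → 0.51149 mol Ti, 1.02298 mol O.
SiO2: 30.69/60.083 = 0.51079 mol → 0.51079 mol Si, 1.02158 mol O.
Total oxygen = 2.55546 mol. Normalization factor = 5/2.55546 = 1.95659.
Ti per 5 O = 0.51149 × 1.95659 = 1.001.

1.001 Ti apfu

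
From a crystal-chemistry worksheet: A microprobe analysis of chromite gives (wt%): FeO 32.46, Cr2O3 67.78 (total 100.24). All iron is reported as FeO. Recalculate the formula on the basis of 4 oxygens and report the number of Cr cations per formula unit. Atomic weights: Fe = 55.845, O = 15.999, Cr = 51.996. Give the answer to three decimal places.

1.993 Cr apfu

FeO (M=71.844): mol = 0.45181; Fe = 0.45181, O = 0.45181.
Cr2O3 (M=151.989): mol = 0.44595; Cr = 0.89190, O = 1.33785.
ΣO = 1.78966; factor = 4/ΣO = 2.23506.
Cr apfu = 0.89190 × 2.23506 = 1.993.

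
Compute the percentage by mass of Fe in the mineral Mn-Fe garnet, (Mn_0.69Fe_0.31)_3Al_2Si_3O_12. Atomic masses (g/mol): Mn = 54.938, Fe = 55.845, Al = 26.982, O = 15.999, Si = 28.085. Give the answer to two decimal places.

10.47 wt%

Formula mass = 2.07·54.938 + 0.93·55.845 + 2·26.982 + 3·28.085 + 12·15.999 = 495.865 g/mol, of which 51.936 g is Fe.
So Fe makes up 51.936/495.865 = 0.1047 of the mass, i.e. 10.47%.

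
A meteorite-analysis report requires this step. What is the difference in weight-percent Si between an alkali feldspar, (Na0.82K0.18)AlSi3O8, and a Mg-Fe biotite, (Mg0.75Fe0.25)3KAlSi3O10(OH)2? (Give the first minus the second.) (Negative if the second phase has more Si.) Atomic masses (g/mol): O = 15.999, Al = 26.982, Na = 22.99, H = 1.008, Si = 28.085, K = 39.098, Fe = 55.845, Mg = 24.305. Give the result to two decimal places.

First mineral: 84.255 g Si in 265.118 g formula = 31.78 wt% Si.
Second mineral: 84.255 g Si in 440.909 g formula = 19.11 wt% Si.
31.78% − 19.11% gives a difference of 12.67 percentage points.

12.67 percentage points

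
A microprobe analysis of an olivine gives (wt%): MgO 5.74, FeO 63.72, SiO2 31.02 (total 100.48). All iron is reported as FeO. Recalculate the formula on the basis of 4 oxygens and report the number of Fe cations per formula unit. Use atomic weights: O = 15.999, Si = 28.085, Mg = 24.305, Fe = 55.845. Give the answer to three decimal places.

1.721 Fe apfu

MgO (M=40.304): mol = 0.14242; Mg = 0.14242, O = 0.14242.
FeO (M=71.844): mol = 0.88692; Fe = 0.88692, O = 0.88692.
SiO2 (M=60.083): mol = 0.51629; Si = 0.51629, O = 1.03258.
ΣO = 2.06192; factor = 4/ΣO = 1.93994.
Fe apfu = 0.88692 × 1.93994 = 1.721.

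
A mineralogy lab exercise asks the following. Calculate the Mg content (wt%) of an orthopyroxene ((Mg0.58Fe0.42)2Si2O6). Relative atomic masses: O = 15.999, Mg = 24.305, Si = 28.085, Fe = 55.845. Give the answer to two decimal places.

Molar mass of (Mg0.58Fe0.42)2Si2O6: 1.16×24.305 + 0.84×55.845 + 2×28.085 + 6×15.999 = 227.268 g/mol.
Mass of Mg per formula unit: 1.16 × 24.305 = 28.194 g.
Weight fraction Mg = 28.194 / 227.268 = 0.1241.

12.41 wt%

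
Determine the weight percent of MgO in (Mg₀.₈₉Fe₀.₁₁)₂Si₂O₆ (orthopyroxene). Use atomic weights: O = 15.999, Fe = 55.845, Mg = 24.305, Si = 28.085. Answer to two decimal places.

Formula mass = 207.713 g/mol.
1.78 Mg → 1.7800 mol MgO per formula unit; M(MgO) = 40.304, so MgO mass = 71.741 g.
71.741/207.713 × 100 = 34.54 wt%.

34.54 wt%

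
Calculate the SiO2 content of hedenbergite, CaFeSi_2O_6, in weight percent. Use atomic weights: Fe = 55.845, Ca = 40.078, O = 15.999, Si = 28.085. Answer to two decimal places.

48.44 wt%

Molar mass of CaFeSi_2O_6 = 1×40.078 + 1×55.845 + 2×28.085 + 6×15.999 = 248.087 g/mol.
Each formula unit contains 2 Si, equivalent to 2/1 = 2.0000 mol SiO2.
M(SiO2) = 1×28.085 + 2×15.999 = 60.083 g/mol.
Mass of SiO2 per formula unit = 2.0000 × 60.083 = 120.166 g.
SiO2 wt% = 120.166 / 248.087 × 100 = 48.44%.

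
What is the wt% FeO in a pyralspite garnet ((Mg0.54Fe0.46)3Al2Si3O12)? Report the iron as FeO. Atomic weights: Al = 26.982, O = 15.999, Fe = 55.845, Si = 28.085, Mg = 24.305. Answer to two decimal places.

M((Mg0.54Fe0.46)3Al2Si3O12) = 446.647 g/mol; M(FeO) = 71.844 g/mol.
Moles FeO per formula unit = 1.38 Fe ÷ 1 = 1.3800.
FeO fraction = (1.3800 × 71.844) / 446.647 = 99.145/446.647 = 0.2220.

22.20 wt%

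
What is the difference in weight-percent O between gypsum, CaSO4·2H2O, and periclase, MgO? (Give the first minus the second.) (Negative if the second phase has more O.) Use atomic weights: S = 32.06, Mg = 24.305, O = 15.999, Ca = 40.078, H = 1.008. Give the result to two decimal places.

M(CaSO4·2H2O) = 172.164 g/mol, so wt% O = 95.994/172.164 × 100 = 55.76%.
M(MgO) = 40.304 g/mol, so wt% O = 15.999/40.304 × 100 = 39.70%.
55.76 − 39.70 = 16.06 pp.

16.06 percentage points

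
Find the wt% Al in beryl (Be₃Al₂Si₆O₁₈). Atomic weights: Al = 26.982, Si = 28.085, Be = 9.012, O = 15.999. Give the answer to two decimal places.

Formula mass = 3·9.012 + 2·26.982 + 6·28.085 + 18·15.999 = 537.492 g/mol, of which 53.964 g is Al.
So Al makes up 53.964/537.492 = 0.1004 of the mass, i.e. 10.04%.

10.04 mass %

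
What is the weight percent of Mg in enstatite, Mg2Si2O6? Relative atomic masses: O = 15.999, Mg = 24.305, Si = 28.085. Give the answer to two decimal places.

24.21 wt%

Molar mass of Mg2Si2O6: 2·24.305 + 2·28.085 + 6·15.999 = 200.774 g/mol.
Mass of Mg per formula unit: 2 × 24.305 = 48.610 g.
Weight fraction Mg = 48.610 / 200.774 = 0.2421.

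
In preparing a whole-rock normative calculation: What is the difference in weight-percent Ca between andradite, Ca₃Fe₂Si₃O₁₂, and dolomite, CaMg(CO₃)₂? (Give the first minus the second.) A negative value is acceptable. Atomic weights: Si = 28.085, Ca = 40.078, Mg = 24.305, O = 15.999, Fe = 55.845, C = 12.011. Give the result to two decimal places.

1.93 percentage points

First mineral: 120.234 g Ca in 508.167 g formula = 23.66 wt% Ca.
Second mineral: 40.078 g Ca in 184.399 g formula = 21.73 wt% Ca.
23.66% − 21.73% gives a difference of 1.93 percentage points.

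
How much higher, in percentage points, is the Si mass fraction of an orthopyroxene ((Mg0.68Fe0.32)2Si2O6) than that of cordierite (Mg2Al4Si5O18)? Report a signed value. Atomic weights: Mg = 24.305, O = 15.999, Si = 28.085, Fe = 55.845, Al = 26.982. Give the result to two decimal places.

1.41 percentage points

Si in (Mg0.68Fe0.32)2Si2O6: molar mass 220.960 g/mol; 2×28.085 = 56.170 g → 25.42 wt%.
Si in Mg2Al4Si5O18: molar mass 584.945 g/mol; 5×28.085 = 140.425 g → 24.01 wt%.
Difference = 25.42 − 24.01 = 1.41 percentage points.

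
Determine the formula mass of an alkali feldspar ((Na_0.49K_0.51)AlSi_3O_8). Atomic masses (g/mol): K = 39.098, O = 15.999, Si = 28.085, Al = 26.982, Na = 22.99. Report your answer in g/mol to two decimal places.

270.43 g/mol

M = 0.49(22.99) + 0.51(39.098) + 1(26.982) + 3(28.085) + 8(15.999)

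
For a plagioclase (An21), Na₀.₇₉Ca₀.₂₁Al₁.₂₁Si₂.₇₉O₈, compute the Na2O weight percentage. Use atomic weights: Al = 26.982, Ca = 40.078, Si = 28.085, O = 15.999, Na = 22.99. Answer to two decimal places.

Molar mass of Na₀.₇₉Ca₀.₂₁Al₁.₂₁Si₂.₇₉O₈ = 0.79×22.99 + 0.21×40.078 + 1.21×26.982 + 2.79×28.085 + 8×15.999 = 265.576 g/mol.
Each formula unit contains 0.79 Na, equivalent to 0.79/2 = 0.3950 mol Na2O.
M(Na2O) = 2×22.99 + 1×15.999 = 61.979 g/mol.
Mass of Na2O per formula unit = 0.3950 × 61.979 = 24.482 g.
Na2O wt% = 24.482 / 265.576 × 100 = 9.22%.

9.22 wt%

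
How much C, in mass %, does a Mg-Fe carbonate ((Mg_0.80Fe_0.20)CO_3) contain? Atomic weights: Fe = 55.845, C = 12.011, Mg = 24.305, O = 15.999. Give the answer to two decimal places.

13.25 mass %

Formula mass = 0.80×24.305 + 0.20×55.845 + 1×12.011 + 3×15.999 = 90.621 g/mol, of which 12.011 g is C.
So C makes up 12.011/90.621 = 0.1325 of the mass, i.e. 13.25%.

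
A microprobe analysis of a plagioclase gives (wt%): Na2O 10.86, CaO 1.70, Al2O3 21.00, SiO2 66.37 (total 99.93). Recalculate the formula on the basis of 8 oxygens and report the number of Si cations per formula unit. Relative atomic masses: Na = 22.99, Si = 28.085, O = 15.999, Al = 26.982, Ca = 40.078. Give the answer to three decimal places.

2.914 Si apfu

Na2O: 10.86/61.979 = 0.17522 mol → 0.35044 mol Na, 0.17522 mol O.
CaO: 1.70/56.077 = 0.03032 mol → 0.03032 mol Ca, 0.03032 mol O.
Al2O3: 21.00/101.961 = 0.20596 mol → 0.41192 mol Al, 0.61788 mol O.
SiO2: 66.37/60.083 = 1.10464 mol → 1.10464 mol Si, 2.20928 mol O.
Total oxygen = 3.03270 mol. Normalization factor = 8/3.03270 = 2.63791.
Si per 8 O = 1.10464 × 2.63791 = 2.914.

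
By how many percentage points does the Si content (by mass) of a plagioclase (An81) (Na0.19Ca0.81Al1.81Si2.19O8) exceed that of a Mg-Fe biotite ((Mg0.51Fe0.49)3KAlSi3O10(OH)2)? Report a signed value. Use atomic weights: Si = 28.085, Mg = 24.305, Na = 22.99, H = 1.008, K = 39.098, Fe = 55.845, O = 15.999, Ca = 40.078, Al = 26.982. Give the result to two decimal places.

M(Na0.19Ca0.81Al1.81Si2.19O8) = 275.167 g/mol, so wt% Si = 61.506/275.167 × 100 = 22.35%.
M((Mg0.51Fe0.49)3KAlSi3O10(OH)2) = 463.618 g/mol, so wt% Si = 84.255/463.618 × 100 = 18.17%.
22.35 − 18.17 = 4.18 pp.

4.18 percentage points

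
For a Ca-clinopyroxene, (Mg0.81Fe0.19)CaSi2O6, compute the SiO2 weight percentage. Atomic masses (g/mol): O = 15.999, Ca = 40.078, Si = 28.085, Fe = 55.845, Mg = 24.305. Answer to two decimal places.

Molar mass of (Mg0.81Fe0.19)CaSi2O6 = 0.81·24.305 + 0.19·55.845 + 1·40.078 + 2·28.085 + 6·15.999 = 222.540 g/mol.
Each formula unit contains 2 Si, equivalent to 2/1 = 2.0000 mol SiO2.
M(SiO2) = 1×28.085 + 2×15.999 = 60.083 g/mol.
Mass of SiO2 per formula unit = 2.0000 × 60.083 = 120.166 g.
SiO2 wt% = 120.166 / 222.540 × 100 = 54.00%.

54.00 wt%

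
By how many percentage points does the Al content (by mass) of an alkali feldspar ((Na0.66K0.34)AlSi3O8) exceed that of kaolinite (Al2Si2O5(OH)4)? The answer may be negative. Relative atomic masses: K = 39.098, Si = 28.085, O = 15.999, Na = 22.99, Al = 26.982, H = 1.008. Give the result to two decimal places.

Al in (Na0.66K0.34)AlSi3O8: molar mass 267.696 g/mol; 1×26.982 = 26.982 g → 10.08 wt%.
Al in Al2Si2O5(OH)4: molar mass 258.157 g/mol; 2×26.982 = 53.964 g → 20.90 wt%.
Difference = 10.08 − 20.90 = -10.82 percentage points.

-10.82 percentage points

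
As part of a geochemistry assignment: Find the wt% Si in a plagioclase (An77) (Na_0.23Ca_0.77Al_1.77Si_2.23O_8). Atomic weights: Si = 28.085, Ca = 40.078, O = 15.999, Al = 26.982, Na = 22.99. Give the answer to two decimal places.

Molar mass of Na_0.23Ca_0.77Al_1.77Si_2.23O_8: 0.23*22.99 + 0.77*40.078 + 1.77*26.982 + 2.23*28.085 + 8*15.999 = 274.527 g/mol.
Mass of Si per formula unit: 2.23 × 28.085 = 62.630 g.
Weight fraction Si = 62.630 / 274.527 = 0.2281.

22.81 mass %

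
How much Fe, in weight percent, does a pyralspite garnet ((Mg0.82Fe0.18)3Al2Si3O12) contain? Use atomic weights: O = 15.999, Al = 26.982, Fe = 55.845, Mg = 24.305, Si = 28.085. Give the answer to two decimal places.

7.18 weight percent

M((Mg0.82Fe0.18)3Al2Si3O12) = 420.154 g/mol.
Fe contributes 0.54 × 55.845 = 30.156 g per mole.
30.156/420.154 = 0.0718 → 7.18%.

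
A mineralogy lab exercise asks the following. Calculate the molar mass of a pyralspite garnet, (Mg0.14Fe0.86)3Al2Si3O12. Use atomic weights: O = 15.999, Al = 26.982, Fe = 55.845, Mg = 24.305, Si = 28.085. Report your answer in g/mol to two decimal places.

484.50 g/mol

M = 0.42(24.305) + 2.58(55.845) + 2(26.982) + 3(28.085) + 12(15.999)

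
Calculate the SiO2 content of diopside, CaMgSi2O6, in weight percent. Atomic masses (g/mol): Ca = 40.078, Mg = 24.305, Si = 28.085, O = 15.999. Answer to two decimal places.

Formula mass = 216.547 g/mol.
2 Si → 2.0000 mol SiO2 per formula unit; M(SiO2) = 60.083, so SiO2 mass = 120.166 g.
120.166/216.547 × 100 = 55.49 wt%.

55.49 wt%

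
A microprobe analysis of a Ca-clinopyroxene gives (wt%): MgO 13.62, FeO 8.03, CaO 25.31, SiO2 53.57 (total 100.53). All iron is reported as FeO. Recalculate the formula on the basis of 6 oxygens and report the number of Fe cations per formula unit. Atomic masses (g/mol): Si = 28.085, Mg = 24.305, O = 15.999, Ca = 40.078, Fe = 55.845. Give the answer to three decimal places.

0.250 Fe apfu

13.62 wt% MgO ÷ 40.304 g/mol = 0.33793 mol, giving 0.33793 Mg and 0.33793 O.
8.03 wt% FeO ÷ 71.844 g/mol = 0.11177 mol, giving 0.11177 Fe and 0.11177 O.
25.31 wt% CaO ÷ 56.077 g/mol = 0.45134 mol, giving 0.45134 Ca and 0.45134 O.
53.57 wt% SiO2 ÷ 60.083 g/mol = 0.89160 mol, giving 0.89160 Si and 1.78320 O.
Oxygen sums to 2.68424; scaling by 6/2.68424 = 2.23527 puts the formula on 6 O.
Fe: 0.11177 × 2.23527 = 0.250 atoms per formula unit.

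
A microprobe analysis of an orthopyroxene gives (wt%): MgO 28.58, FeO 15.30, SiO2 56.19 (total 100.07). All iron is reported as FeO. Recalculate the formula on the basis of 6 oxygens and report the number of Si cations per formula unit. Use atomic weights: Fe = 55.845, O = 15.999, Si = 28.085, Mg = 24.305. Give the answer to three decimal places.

MgO (M=40.304): mol = 0.70911; Mg = 0.70911, O = 0.70911.
FeO (M=71.844): mol = 0.21296; Fe = 0.21296, O = 0.21296.
SiO2 (M=60.083): mol = 0.93521; Si = 0.93521, O = 1.87042.
ΣO = 2.79249; factor = 6/ΣO = 2.14862.
Si apfu = 0.93521 × 2.14862 = 2.009.

2.009 Si apfu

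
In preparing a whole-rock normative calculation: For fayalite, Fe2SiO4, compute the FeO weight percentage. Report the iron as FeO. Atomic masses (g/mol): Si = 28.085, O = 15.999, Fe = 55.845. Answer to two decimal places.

Molar mass of Fe2SiO4 = 2*55.845 + 1*28.085 + 4*15.999 = 203.771 g/mol.
Each formula unit contains 2 Fe, equivalent to 2/1 = 2.0000 mol FeO.
M(FeO) = 1×55.845 + 1×15.999 = 71.844 g/mol.
Mass of FeO per formula unit = 2.0000 × 71.844 = 143.688 g.
FeO wt% = 143.688 / 203.771 × 100 = 70.51%.

70.51 wt%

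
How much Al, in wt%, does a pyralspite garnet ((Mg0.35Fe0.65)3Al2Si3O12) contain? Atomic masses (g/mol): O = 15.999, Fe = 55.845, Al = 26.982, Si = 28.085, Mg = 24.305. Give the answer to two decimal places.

M((Mg0.35Fe0.65)3Al2Si3O12) = 464.625 g/mol.
Al contributes 2 × 26.982 = 53.964 g per mole.
53.964/464.625 = 0.1161 → 11.61%.

11.61 wt%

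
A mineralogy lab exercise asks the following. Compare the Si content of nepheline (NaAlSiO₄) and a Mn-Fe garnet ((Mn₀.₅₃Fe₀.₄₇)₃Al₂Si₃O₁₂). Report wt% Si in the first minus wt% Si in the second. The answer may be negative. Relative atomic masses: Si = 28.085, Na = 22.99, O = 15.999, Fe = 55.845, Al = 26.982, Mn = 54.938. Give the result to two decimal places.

2.79 percentage points

Si in NaAlSiO₄: molar mass 142.053 g/mol; 1×28.085 = 28.085 g → 19.77 wt%.
Si in (Mn₀.₅₃Fe₀.₄₇)₃Al₂Si₃O₁₂: molar mass 496.300 g/mol; 3×28.085 = 84.255 g → 16.98 wt%.
Difference = 19.77 − 16.98 = 2.79 percentage points.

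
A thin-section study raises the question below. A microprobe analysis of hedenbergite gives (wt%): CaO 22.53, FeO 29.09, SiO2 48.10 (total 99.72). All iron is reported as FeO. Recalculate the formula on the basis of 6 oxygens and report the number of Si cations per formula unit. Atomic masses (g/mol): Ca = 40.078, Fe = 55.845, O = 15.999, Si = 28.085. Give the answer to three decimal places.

CaO: 22.53/56.077 = 0.40177 mol → 0.40177 mol Ca, 0.40177 mol O.
FeO: 29.09/71.844 = 0.40491 mol → 0.40491 mol Fe, 0.40491 mol O.
SiO2: 48.10/60.083 = 0.80056 mol → 0.80056 mol Si, 1.60112 mol O.
Total oxygen = 2.40780 mol. Normalization factor = 6/2.40780 = 2.49190.
Si per 6 O = 0.80056 × 2.49190 = 1.995.

1.995 Si apfu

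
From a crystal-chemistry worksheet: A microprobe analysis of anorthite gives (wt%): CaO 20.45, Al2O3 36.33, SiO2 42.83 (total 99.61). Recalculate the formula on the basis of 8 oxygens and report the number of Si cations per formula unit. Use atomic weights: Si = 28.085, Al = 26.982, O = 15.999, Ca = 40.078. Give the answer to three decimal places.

1.994 Si apfu

CaO (M=56.077): mol = 0.36468; Ca = 0.36468, O = 0.36468.
Al2O3 (M=101.961): mol = 0.35631; Al = 0.71262, O = 1.06893.
SiO2 (M=60.083): mol = 0.71285; Si = 0.71285, O = 1.42570.
ΣO = 2.85931; factor = 8/ΣO = 2.79788.
Si apfu = 0.71285 × 2.79788 = 1.994.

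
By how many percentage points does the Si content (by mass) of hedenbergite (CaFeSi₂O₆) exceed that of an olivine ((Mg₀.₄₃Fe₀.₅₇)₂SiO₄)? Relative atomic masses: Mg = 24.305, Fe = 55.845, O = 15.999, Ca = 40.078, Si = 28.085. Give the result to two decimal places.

Si in CaFeSi₂O₆: molar mass 248.087 g/mol; 2×28.085 = 56.170 g → 22.64 wt%.
Si in (Mg₀.₄₃Fe₀.₅₇)₂SiO₄: molar mass 176.647 g/mol; 1×28.085 = 28.085 g → 15.90 wt%.
Difference = 22.64 − 15.90 = 6.74 percentage points.

6.74 percentage points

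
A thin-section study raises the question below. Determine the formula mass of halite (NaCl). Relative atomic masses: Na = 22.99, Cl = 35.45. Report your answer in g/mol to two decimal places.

58.44 g/mol

M = 1*22.99 + 1*35.45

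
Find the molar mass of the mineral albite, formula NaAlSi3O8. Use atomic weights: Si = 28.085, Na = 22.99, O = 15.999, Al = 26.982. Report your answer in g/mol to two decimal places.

262.22 g/mol

Na: 1 × 22.99 = 22.9900
Al: 1 × 26.982 = 26.9820
Si: 3 × 28.085 = 84.2550
O: 8 × 15.999 = 127.9920
Summing the contributions gives the formula mass.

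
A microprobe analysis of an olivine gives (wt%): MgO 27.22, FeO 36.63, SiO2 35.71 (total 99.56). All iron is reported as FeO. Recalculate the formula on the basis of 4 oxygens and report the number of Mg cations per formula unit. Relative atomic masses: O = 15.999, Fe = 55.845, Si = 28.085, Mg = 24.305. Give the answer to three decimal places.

27.22 wt% MgO ÷ 40.304 g/mol = 0.67537 mol, giving 0.67537 Mg and 0.67537 O.
36.63 wt% FeO ÷ 71.844 g/mol = 0.50985 mol, giving 0.50985 Fe and 0.50985 O.
35.71 wt% SiO2 ÷ 60.083 g/mol = 0.59434 mol, giving 0.59434 Si and 1.18868 O.
Oxygen sums to 2.37390; scaling by 4/2.37390 = 1.68499 puts the formula on 4 O.
Mg: 0.67537 × 1.68499 = 1.138 atoms per formula unit.

1.138 Mg apfu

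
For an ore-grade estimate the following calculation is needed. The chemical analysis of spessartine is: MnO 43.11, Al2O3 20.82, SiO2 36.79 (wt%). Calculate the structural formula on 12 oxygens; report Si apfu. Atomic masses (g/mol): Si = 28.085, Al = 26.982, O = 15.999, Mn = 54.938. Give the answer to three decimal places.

MnO (M=70.937): mol = 0.60772; Mn = 0.60772, O = 0.60772.
Al2O3 (M=101.961): mol = 0.20420; Al = 0.40840, O = 0.61260.
SiO2 (M=60.083): mol = 0.61232; Si = 0.61232, O = 1.22464.
ΣO = 2.44496; factor = 12/ΣO = 4.90806.
Si apfu = 0.61232 × 4.90806 = 3.005.

3.005 Si apfu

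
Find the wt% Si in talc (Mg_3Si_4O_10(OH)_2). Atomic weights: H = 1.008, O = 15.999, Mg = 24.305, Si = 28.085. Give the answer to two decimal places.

M(Mg_3Si_4O_10(OH)_2) = 379.259 g/mol.
Si contributes 4 × 28.085 = 112.340 g per mole.
112.340/379.259 = 0.2962 → 29.62%.

29.62 wt%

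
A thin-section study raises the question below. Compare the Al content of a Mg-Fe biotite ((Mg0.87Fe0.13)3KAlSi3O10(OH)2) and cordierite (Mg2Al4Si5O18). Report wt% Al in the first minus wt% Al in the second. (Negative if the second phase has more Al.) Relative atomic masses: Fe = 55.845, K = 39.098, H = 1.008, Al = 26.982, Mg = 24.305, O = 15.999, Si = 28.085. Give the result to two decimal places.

Al in (Mg0.87Fe0.13)3KAlSi3O10(OH)2: molar mass 429.555 g/mol; 1×26.982 = 26.982 g → 6.28 wt%.
Al in Mg2Al4Si5O18: molar mass 584.945 g/mol; 4×26.982 = 107.928 g → 18.45 wt%.
Difference = 6.28 − 18.45 = -12.17 percentage points.

-12.17 percentage points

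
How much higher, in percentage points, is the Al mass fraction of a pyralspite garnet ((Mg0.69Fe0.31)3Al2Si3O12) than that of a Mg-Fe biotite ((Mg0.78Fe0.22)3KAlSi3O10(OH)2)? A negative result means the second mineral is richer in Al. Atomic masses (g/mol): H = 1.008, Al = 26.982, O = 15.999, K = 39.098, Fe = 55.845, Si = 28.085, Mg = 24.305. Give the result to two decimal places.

M((Mg0.69Fe0.31)3Al2Si3O12) = 432.454 g/mol, so wt% Al = 53.964/432.454 × 100 = 12.48%.
M((Mg0.78Fe0.22)3KAlSi3O10(OH)2) = 438.070 g/mol, so wt% Al = 26.982/438.070 × 100 = 6.16%.
12.48 − 6.16 = 6.32 pp.

6.32 percentage points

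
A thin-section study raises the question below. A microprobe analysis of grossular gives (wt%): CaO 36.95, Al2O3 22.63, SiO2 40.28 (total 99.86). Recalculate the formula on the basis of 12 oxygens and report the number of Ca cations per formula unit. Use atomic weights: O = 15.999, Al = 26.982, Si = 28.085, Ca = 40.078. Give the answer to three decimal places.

2.966 Ca apfu

CaO (M=56.077): mol = 0.65892; Ca = 0.65892, O = 0.65892.
Al2O3 (M=101.961): mol = 0.22195; Al = 0.44390, O = 0.66585.
SiO2 (M=60.083): mol = 0.67041; Si = 0.67041, O = 1.34082.
ΣO = 2.66559; factor = 12/ΣO = 4.50182.
Ca apfu = 0.65892 × 4.50182 = 2.966.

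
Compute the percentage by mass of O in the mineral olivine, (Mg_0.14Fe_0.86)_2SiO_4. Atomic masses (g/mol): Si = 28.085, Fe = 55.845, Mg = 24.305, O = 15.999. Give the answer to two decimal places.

32.83 wt%

Molar mass of (Mg_0.14Fe_0.86)_2SiO_4: 0.28·24.305 + 1.72·55.845 + 1·28.085 + 4·15.999 = 194.940 g/mol.
Mass of O per formula unit: 4 × 15.999 = 63.996 g.
Weight fraction O = 63.996 / 194.940 = 0.3283.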